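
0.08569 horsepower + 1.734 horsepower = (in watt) 1357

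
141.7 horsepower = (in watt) 1.057e+05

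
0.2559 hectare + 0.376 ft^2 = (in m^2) 2559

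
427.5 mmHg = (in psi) 8.266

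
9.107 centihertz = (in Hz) 0.09107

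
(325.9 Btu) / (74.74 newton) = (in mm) 4.601e+06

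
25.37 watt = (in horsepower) 0.03402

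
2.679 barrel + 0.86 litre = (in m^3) 0.4268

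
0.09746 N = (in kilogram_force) 0.009938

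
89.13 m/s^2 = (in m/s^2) 89.13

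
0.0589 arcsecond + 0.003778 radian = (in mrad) 3.778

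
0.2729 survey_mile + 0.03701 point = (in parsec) 1.423e-14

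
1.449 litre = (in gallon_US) 0.3828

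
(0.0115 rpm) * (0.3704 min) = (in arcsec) 5520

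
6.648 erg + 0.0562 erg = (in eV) 4.184e+12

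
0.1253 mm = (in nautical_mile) 6.766e-08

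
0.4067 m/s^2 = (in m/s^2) 0.4067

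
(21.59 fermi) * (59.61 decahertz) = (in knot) 2.502e-11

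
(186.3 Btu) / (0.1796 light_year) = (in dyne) 1.157e-05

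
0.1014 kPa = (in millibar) 1.014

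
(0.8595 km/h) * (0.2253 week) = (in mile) 20.21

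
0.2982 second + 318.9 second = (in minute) 5.32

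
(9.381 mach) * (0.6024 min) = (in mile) 71.74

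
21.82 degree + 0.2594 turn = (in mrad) 2011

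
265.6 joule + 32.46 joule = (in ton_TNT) 7.124e-08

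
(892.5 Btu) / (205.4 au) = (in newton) 3.064e-08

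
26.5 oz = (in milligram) 7.513e+05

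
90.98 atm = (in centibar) 9219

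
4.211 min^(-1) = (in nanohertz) 7.018e+07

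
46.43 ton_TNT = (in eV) 1.212e+30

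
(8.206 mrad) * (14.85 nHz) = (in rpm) 1.164e-09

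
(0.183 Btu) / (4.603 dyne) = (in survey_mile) 2606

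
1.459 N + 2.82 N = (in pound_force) 0.962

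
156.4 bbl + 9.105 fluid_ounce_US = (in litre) 2.487e+04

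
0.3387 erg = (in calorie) 8.095e-09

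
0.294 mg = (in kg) 2.94e-07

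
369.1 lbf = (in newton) 1642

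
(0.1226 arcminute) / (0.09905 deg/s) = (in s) 0.02063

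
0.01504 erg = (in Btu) 1.426e-12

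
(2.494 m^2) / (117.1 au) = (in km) 1.424e-16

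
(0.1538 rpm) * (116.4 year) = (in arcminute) 2.032e+11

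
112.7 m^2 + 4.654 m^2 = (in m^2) 117.4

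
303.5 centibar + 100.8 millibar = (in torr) 2352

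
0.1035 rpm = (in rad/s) 0.01084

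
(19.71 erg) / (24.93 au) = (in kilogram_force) 5.389e-20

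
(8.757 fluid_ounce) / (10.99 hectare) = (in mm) 2.356e-06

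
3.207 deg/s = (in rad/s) 0.05597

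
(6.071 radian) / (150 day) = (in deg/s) 2.684e-05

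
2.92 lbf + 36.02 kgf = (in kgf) 37.34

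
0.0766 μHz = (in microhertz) 0.0766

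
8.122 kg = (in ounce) 286.5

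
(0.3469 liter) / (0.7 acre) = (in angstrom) 1225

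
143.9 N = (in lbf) 32.35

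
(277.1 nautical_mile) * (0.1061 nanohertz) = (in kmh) 0.000196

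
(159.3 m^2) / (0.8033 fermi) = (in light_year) 20.96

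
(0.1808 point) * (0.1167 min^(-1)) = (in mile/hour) 2.775e-07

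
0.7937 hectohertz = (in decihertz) 793.7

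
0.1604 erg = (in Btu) 1.52e-11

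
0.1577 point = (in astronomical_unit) 3.719e-16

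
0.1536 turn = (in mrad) 965.1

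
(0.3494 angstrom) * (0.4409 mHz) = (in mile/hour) 3.446e-14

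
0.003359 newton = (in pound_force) 0.0007551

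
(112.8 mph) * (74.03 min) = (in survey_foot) 7.348e+05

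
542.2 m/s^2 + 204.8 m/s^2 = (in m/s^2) 747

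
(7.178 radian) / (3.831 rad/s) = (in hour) 0.0005205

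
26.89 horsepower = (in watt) 2.005e+04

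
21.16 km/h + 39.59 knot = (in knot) 51.02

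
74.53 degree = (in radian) 1.301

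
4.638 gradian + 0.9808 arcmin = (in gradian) 4.656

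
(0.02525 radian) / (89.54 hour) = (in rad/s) 7.833e-08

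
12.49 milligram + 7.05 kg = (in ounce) 248.7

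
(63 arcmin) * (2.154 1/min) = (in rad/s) 0.0006579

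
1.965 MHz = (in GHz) 0.001965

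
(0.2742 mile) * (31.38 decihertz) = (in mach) 4.067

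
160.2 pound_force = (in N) 712.6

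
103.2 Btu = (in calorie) 2.602e+04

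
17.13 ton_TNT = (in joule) 7.167e+10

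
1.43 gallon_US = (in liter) 5.413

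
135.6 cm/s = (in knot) 2.636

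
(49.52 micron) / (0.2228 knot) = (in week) 7.144e-10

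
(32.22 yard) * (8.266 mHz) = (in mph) 0.5448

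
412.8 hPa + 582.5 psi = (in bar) 40.57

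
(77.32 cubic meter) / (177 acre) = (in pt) 0.306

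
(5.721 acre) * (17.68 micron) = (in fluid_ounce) 1.384e+04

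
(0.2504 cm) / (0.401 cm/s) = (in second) 0.6244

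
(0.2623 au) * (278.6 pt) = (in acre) 9.53e+05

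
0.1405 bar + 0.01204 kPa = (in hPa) 140.6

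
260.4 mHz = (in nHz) 2.604e+08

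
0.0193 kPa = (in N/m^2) 19.3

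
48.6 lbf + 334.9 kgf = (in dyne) 3.5e+08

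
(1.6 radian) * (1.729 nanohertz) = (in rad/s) 2.766e-09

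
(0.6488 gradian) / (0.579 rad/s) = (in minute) 0.0002934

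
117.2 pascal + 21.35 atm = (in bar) 21.63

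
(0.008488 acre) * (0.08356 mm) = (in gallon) 0.7582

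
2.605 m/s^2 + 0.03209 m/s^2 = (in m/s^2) 2.637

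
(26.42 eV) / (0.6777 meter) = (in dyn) 6.246e-13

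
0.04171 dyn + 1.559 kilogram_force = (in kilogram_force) 1.559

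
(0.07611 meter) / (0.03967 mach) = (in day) 6.522e-08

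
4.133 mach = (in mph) 3148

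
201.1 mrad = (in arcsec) 4.148e+04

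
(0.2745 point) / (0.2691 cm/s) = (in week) 5.95e-08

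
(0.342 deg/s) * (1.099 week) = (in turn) 631.4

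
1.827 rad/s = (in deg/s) 104.7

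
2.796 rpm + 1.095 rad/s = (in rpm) 13.25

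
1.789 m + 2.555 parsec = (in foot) 2.587e+17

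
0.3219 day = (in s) 2.781e+04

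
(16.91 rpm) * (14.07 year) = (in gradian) 5.002e+10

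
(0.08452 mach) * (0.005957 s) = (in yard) 0.1875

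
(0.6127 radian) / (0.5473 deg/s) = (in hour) 0.01782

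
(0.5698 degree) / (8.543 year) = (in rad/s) 3.691e-11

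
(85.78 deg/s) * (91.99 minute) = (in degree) 4.735e+05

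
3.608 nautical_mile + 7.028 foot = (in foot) 2.193e+04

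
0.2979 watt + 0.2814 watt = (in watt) 0.5793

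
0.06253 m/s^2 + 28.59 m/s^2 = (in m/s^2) 28.65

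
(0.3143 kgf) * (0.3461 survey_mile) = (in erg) 1.717e+10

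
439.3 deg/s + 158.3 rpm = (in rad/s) 24.24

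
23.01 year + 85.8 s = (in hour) 2.016e+05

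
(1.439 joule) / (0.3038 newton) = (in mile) 0.002943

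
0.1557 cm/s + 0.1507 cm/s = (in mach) 8.999e-06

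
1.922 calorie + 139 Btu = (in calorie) 3.505e+04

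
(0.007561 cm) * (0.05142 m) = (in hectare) 3.888e-10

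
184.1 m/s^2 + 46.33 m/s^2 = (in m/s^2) 230.4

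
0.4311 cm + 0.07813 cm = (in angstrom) 5.092e+07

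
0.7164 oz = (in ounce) 0.7164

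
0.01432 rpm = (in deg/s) 0.08592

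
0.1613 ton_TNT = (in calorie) 1.613e+08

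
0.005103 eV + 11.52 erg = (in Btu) 1.092e-09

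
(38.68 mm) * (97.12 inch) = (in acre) 2.358e-05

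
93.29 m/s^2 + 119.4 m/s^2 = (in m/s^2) 212.7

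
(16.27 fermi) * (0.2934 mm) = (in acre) 1.18e-21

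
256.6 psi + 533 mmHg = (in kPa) 1840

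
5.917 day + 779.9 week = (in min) 7.87e+06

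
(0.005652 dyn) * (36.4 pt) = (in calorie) 1.735e-10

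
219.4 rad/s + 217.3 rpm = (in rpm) 2312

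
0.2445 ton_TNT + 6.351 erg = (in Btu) 9.696e+05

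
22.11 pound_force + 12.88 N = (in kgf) 11.34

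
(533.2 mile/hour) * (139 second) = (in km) 33.13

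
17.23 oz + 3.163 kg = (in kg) 3.651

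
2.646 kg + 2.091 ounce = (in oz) 95.43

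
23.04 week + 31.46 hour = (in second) 1.405e+07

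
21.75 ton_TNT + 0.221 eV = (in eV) 5.68e+29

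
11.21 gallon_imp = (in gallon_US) 13.46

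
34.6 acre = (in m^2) 1.4e+05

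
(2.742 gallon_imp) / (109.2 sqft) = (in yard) 0.001344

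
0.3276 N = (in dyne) 3.276e+04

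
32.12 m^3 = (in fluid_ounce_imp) 1.13e+06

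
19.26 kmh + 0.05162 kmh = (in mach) 0.01575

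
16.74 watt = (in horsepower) 0.02245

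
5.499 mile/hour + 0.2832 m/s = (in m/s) 2.741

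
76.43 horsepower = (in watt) 5.699e+04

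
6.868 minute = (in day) 0.004769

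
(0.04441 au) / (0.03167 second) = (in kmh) 7.552e+11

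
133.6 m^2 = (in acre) 0.03301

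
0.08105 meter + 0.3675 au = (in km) 5.498e+07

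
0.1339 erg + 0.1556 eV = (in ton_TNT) 3.2e-18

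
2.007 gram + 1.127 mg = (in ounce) 0.07083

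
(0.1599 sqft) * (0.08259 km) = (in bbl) 7.717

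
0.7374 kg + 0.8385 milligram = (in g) 737.4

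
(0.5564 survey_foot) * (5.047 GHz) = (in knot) 1.664e+09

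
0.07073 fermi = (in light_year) 7.476e-33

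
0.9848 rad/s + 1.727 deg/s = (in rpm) 9.692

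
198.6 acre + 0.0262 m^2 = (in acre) 198.6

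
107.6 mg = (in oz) 0.003795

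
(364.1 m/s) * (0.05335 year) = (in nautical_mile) 3.308e+05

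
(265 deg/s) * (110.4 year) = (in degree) 9.226e+11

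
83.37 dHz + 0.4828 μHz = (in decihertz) 83.37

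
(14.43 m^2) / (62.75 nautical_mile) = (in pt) 0.352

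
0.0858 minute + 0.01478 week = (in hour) 2.484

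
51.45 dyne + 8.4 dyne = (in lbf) 0.0001345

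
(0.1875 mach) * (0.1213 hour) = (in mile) 17.32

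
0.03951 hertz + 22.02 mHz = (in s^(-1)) 0.06153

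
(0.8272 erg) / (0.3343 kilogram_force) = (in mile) 1.568e-11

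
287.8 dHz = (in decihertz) 287.8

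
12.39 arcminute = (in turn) 0.0005736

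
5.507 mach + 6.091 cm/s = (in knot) 3645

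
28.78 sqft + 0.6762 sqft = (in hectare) 0.0002737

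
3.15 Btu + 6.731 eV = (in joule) 3323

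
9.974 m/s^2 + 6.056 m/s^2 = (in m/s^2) 16.03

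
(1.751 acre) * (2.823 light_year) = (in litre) 1.893e+23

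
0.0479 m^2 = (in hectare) 4.79e-06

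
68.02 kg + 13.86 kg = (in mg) 8.188e+07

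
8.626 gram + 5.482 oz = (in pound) 0.3616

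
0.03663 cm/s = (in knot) 0.000712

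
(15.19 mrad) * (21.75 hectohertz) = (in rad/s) 33.04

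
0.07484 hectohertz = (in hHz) 0.07484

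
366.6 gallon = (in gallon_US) 366.6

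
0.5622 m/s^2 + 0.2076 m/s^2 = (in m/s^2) 0.7698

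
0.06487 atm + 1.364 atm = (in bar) 1.448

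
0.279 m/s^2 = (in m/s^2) 0.279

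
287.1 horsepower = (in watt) 2.141e+05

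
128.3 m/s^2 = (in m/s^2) 128.3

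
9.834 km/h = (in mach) 0.008023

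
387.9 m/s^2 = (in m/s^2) 387.9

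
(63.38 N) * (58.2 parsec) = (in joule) 1.138e+20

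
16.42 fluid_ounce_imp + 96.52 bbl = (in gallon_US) 4054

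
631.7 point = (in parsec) 7.222e-18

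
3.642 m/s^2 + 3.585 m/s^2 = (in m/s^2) 7.227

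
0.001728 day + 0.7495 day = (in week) 0.1073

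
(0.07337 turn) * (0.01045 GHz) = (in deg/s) 2.76e+08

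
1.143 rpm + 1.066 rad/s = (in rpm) 11.32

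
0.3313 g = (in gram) 0.3313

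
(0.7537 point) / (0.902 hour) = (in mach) 2.405e-10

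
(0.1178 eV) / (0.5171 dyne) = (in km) 3.65e-18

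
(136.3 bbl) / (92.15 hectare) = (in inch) 0.0009258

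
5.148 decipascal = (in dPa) 5.148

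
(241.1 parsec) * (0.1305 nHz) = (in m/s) 9.709e+08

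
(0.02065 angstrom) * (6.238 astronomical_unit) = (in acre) 0.0004762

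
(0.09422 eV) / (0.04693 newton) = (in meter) 3.217e-19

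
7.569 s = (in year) 2.4e-07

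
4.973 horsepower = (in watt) 3708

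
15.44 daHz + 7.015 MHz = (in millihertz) 7.015e+09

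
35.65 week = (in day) 249.6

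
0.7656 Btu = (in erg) 8.078e+09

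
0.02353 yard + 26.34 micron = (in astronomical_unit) 1.44e-13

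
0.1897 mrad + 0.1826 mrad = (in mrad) 0.3723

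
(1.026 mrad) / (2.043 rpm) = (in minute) 7.993e-05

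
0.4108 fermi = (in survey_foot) 1.348e-15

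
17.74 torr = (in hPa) 23.65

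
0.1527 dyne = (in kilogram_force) 1.557e-07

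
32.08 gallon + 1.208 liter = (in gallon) 32.4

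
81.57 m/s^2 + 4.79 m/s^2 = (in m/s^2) 86.36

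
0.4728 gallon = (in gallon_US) 0.4728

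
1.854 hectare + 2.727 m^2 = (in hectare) 1.854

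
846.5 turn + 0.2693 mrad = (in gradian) 3.386e+05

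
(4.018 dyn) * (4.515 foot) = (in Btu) 5.241e-08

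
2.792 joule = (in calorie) 0.6673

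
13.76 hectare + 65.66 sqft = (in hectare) 13.76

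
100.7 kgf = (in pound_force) 222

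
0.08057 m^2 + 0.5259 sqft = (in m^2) 0.1294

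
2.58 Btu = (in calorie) 650.6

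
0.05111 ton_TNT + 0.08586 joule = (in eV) 1.335e+27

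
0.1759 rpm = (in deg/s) 1.055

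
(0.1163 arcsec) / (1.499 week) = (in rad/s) 6.219e-13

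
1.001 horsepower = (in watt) 746.4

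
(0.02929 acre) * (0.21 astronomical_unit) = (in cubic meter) 3.724e+12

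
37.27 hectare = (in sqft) 4.012e+06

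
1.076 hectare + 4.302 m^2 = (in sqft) 1.159e+05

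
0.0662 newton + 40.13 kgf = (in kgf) 40.14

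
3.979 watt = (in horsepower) 0.005336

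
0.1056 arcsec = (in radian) 5.12e-07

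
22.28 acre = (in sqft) 9.705e+05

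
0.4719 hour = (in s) 1699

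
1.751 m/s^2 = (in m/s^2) 1.751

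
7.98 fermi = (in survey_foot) 2.618e-14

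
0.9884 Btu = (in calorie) 249.2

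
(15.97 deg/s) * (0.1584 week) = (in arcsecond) 5.508e+09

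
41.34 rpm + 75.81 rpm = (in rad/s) 12.27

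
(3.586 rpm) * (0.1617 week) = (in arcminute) 1.263e+08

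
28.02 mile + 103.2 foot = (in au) 3.016e-07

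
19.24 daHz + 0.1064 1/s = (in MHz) 0.0001925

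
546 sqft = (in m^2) 50.73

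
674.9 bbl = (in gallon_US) 2.835e+04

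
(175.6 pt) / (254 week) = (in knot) 7.839e-10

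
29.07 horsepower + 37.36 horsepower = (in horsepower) 66.43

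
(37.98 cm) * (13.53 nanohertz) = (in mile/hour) 1.149e-08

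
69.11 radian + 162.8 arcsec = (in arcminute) 2.376e+05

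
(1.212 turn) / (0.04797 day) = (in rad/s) 0.001837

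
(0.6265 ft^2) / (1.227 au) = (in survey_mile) 1.97e-16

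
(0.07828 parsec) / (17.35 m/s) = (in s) 1.392e+14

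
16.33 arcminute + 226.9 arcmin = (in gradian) 4.504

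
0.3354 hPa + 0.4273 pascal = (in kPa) 0.03397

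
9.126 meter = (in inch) 359.3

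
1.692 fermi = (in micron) 1.692e-09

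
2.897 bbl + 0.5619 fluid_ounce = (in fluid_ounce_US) 1.557e+04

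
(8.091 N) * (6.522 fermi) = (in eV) 3.294e+05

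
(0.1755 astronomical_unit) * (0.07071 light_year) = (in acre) 4.34e+21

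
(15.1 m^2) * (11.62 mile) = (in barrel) 1.776e+06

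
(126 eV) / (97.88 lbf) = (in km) 4.637e-23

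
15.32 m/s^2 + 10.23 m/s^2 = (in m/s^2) 25.55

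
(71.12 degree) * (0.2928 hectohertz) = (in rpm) 347.1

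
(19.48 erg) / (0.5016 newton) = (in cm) 0.0003884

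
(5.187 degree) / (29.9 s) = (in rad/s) 0.003028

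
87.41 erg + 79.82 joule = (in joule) 79.82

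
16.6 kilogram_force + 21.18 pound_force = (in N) 257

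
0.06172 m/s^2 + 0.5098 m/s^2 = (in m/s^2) 0.5715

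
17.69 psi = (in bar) 1.22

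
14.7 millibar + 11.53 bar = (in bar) 11.54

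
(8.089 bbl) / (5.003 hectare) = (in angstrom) 2.571e+05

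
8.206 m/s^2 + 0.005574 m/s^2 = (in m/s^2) 8.212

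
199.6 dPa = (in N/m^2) 19.96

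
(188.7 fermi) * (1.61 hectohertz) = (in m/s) 3.038e-11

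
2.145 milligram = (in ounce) 7.566e-05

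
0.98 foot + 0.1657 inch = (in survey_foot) 0.9938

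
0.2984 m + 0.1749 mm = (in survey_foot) 0.9796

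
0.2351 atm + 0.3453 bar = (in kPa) 58.35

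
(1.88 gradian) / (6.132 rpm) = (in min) 0.0007665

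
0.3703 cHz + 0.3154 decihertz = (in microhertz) 3.524e+04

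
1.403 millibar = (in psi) 0.02035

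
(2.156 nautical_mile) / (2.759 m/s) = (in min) 24.12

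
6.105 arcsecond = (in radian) 2.96e-05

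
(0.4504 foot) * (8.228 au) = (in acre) 4.176e+07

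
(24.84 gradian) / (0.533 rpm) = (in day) 8.091e-05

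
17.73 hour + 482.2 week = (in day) 3376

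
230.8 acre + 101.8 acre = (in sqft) 1.449e+07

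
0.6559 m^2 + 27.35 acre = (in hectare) 11.07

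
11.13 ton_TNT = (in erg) 4.657e+17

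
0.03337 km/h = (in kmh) 0.03337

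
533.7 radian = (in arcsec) 1.101e+08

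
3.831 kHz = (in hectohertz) 38.31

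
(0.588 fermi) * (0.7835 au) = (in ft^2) 0.0007418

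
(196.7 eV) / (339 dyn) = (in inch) 3.66e-13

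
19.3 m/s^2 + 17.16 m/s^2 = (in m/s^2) 36.46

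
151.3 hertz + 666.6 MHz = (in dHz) 6.666e+09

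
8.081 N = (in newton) 8.081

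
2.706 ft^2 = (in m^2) 0.2514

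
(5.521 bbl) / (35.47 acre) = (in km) 6.115e-09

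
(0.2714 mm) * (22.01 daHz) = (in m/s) 0.05974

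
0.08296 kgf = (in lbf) 0.1829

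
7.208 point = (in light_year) 2.688e-19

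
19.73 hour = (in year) 0.002252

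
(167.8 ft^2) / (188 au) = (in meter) 5.543e-13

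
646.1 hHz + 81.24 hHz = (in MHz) 0.07273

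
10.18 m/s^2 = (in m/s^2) 10.18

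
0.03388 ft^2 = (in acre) 7.778e-07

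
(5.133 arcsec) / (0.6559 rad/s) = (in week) 6.273e-11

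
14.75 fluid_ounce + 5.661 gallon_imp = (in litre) 26.17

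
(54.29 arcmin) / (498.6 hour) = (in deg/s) 5.041e-07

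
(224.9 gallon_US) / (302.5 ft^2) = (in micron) 3.029e+04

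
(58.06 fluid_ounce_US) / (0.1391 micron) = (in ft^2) 1.329e+05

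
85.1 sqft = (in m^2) 7.906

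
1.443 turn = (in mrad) 9067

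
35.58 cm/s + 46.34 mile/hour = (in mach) 0.06188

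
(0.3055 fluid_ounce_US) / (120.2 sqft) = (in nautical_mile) 4.369e-10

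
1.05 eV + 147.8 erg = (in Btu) 1.401e-08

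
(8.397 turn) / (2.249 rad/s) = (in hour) 0.006516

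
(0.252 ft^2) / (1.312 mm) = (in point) 5.058e+04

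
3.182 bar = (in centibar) 318.2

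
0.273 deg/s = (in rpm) 0.0455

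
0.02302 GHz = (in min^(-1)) 1.381e+09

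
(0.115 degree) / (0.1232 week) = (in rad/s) 2.694e-08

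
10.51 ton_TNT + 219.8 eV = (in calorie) 1.051e+10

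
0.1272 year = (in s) 4.011e+06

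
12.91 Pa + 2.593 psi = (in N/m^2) 1.789e+04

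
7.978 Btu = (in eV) 5.254e+22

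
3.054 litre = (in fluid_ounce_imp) 107.5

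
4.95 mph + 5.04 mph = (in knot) 8.681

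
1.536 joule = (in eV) 9.587e+18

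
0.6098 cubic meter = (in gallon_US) 161.1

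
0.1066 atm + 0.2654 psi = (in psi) 1.832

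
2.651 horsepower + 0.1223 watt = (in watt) 1977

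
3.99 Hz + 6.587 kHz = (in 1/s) 6591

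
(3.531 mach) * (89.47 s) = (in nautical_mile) 58.08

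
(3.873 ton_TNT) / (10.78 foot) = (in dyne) 4.932e+14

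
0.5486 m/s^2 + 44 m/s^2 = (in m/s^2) 44.55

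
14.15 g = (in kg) 0.01415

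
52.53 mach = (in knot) 3.477e+04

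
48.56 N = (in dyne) 4.856e+06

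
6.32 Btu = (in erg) 6.668e+10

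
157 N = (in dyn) 1.57e+07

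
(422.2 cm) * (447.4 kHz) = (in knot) 3.672e+06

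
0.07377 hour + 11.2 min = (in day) 0.01085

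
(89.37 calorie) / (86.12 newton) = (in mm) 4342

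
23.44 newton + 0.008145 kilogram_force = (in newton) 23.52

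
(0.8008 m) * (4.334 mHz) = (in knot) 0.006746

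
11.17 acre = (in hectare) 4.52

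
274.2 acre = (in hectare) 111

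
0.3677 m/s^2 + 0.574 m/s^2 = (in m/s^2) 0.9417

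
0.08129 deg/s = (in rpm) 0.01355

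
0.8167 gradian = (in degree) 0.735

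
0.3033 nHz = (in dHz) 3.033e-09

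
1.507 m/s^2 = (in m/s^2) 1.507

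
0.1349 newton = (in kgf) 0.01376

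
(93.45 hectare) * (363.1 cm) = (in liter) 3.393e+09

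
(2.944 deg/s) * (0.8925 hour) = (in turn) 26.28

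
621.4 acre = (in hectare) 251.5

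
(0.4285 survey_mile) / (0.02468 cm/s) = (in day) 32.34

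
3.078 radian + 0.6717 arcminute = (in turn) 0.4899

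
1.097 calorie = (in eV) 2.865e+19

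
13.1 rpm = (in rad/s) 1.372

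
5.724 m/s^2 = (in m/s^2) 5.724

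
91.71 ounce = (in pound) 5.732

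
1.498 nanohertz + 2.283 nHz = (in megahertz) 3.781e-15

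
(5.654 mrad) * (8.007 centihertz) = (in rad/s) 0.0004527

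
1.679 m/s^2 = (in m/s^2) 1.679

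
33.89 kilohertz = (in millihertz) 3.389e+07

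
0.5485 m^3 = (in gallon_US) 144.9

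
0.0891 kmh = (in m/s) 0.02475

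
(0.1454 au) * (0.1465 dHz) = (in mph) 7.128e+08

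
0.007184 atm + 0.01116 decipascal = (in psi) 0.1056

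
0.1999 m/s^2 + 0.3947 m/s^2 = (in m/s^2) 0.5946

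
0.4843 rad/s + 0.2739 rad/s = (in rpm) 7.24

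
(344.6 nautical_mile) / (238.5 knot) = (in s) 5202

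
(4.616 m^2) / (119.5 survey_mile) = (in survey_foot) 7.875e-05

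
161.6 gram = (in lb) 0.3563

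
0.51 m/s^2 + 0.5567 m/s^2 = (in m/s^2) 1.067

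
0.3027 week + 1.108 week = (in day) 9.875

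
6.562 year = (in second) 2.069e+08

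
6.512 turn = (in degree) 2344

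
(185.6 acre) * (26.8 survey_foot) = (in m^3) 6.135e+06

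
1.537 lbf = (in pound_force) 1.537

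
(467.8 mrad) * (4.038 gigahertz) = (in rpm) 1.804e+10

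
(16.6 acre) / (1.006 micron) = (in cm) 6.678e+12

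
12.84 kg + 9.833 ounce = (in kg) 13.12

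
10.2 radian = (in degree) 584.4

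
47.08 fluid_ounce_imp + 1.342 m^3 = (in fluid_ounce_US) 4.542e+04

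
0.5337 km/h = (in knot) 0.2882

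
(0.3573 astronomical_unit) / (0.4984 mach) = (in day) 3645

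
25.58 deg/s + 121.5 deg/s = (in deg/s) 147.1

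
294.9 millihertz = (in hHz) 0.002949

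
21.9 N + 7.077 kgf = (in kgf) 9.31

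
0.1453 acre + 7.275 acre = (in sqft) 3.232e+05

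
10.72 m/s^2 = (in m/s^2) 10.72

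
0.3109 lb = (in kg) 0.141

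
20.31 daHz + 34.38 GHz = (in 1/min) 2.063e+12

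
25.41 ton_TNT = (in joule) 1.063e+11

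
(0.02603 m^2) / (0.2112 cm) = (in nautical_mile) 0.006655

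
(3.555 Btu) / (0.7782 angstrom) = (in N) 4.82e+13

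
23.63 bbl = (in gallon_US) 992.5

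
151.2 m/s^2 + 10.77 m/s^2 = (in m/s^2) 162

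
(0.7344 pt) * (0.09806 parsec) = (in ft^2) 8.438e+12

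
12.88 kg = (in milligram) 1.288e+07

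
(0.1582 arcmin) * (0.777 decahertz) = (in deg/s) 0.02049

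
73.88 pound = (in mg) 3.351e+07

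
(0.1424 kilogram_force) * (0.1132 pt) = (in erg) 557.7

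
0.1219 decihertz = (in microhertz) 1.219e+04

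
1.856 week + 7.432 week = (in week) 9.288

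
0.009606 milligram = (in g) 9.606e-06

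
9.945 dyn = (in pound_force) 2.236e-05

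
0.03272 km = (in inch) 1288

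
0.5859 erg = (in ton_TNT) 1.4e-17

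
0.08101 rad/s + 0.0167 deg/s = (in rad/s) 0.0813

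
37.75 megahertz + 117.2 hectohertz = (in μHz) 3.776e+13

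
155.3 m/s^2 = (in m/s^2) 155.3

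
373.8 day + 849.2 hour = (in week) 58.45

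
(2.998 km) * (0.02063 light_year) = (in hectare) 5.851e+13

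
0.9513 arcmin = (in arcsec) 57.08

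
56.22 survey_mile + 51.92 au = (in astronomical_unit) 51.92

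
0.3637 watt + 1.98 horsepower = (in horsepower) 1.98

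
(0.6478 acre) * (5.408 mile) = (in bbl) 1.435e+08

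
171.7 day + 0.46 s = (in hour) 4121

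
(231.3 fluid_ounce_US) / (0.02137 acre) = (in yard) 8.65e-05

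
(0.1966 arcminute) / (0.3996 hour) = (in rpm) 3.796e-07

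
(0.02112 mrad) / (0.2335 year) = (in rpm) 2.739e-11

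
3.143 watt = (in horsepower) 0.004215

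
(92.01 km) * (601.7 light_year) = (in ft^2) 5.638e+24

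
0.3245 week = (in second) 1.963e+05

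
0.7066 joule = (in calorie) 0.1689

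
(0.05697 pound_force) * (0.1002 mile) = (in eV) 2.551e+20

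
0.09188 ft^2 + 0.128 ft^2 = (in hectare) 2.043e-06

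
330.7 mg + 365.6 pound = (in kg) 165.8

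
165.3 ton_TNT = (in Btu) 6.555e+08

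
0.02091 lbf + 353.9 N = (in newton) 354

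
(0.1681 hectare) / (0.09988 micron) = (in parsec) 5.454e-07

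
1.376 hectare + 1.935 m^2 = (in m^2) 1.376e+04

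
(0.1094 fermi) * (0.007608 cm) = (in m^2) 8.323e-21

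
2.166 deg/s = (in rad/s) 0.0378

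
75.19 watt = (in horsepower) 0.1008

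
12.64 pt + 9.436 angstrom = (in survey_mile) 2.771e-06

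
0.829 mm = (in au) 5.542e-15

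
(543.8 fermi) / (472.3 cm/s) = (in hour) 3.198e-17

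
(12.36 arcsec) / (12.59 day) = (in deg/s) 3.156e-09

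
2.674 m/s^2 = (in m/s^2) 2.674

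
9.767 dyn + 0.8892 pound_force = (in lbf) 0.8892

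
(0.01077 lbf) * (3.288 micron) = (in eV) 9.832e+11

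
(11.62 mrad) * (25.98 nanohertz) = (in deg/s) 1.73e-08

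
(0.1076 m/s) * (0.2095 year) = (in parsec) 2.304e-11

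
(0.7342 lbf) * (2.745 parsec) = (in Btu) 2.622e+14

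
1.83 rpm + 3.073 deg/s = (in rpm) 2.342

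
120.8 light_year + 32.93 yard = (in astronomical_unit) 7.64e+06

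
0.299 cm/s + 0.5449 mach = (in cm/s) 1.855e+04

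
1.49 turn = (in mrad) 9362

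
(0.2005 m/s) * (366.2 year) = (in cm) 2.315e+11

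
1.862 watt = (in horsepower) 0.002497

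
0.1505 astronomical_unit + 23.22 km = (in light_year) 2.38e-06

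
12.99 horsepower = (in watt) 9687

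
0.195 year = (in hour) 1708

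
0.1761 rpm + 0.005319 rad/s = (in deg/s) 1.361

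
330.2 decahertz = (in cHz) 3.302e+05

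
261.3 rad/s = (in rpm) 2495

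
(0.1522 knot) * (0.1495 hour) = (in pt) 1.195e+05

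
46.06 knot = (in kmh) 85.3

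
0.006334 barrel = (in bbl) 0.006334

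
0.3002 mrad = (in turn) 4.778e-05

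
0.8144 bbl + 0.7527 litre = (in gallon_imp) 28.65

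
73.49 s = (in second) 73.49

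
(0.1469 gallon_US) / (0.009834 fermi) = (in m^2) 5.655e+13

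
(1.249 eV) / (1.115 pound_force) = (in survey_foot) 1.324e-19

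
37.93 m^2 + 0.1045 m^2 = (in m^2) 38.03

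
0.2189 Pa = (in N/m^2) 0.2189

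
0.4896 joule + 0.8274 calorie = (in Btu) 0.003745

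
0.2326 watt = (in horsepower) 0.0003119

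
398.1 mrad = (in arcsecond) 8.211e+04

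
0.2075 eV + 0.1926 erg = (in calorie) 4.603e-09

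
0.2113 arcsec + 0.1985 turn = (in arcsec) 2.573e+05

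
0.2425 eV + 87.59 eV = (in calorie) 3.363e-18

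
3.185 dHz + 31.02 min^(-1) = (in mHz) 835.5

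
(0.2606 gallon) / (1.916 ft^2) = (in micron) 5542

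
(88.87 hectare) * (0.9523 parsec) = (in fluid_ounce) 8.83e+26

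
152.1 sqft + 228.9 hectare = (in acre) 565.6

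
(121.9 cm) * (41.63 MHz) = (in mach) 1.49e+05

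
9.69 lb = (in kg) 4.395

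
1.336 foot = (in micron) 4.072e+05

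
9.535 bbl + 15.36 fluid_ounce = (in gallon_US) 400.6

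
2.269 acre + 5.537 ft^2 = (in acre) 2.269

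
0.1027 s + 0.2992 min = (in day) 0.000209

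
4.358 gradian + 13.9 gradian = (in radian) 0.2868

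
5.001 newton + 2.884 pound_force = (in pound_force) 4.008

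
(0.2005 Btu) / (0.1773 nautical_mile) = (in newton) 0.6442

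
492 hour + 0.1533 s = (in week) 2.929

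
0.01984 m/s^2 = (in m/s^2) 0.01984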